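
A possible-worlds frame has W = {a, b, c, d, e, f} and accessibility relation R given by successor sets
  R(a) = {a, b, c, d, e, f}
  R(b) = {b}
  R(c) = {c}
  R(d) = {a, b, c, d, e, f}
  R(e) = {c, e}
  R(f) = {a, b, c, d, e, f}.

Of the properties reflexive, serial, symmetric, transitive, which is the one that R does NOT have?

Reflexive: yes — every world is R-related to itself.
Serial: yes — every world has a successor (e.g. a R a).
Symmetric: no — a R b but not b R a.
Transitive: yes — every two-step R-path is closed by a direct edge.
Only symmetric fails.

symmetric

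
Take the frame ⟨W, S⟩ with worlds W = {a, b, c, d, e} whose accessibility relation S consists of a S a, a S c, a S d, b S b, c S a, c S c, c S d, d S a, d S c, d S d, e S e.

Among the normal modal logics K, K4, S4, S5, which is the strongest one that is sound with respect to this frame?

S5

Transitive (axiom 4): yes — every two-step S-path is closed by a direct edge.
Reflexive (axiom T): yes — every world is S-related to itself.
Euclidean (axiom 5): yes — any two successors of a common world are S-related.
So F validates K, K4, S4, S5. The strongest is S5.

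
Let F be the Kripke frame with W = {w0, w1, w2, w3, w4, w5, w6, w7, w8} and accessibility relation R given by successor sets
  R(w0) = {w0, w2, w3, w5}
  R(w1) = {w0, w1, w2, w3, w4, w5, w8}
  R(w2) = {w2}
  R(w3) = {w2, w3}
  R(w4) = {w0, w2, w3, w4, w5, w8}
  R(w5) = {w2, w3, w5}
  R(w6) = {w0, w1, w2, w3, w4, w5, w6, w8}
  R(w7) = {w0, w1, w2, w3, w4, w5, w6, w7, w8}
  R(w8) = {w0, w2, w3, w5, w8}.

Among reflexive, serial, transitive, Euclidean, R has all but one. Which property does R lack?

Euclidean

Reflexive: yes — every world is R-related to itself.
Serial: yes — every world has a successor (e.g. w0 R w0).
Transitive: yes — every two-step R-path is closed by a direct edge.
Euclidean: no — w0 R w2 and w0 R w3, but not w2 R w3.
Only Euclidean fails.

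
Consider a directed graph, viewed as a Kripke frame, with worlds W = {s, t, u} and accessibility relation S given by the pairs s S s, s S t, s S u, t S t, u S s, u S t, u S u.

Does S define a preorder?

Reflexive: yes — every world is S-related to itself.
Transitive: yes — every two-step S-path is closed by a direct edge.
So S is a preorder.

Yes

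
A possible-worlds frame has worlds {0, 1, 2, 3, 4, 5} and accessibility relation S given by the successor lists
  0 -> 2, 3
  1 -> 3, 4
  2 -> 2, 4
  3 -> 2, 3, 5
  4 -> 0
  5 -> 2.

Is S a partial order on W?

No

Reflexive: no — 0 is not related to itself.
Transitive: no — 0 S 2 and 2 S 4, but not 0 S 4.
Antisymmetric: yes — no distinct pair is related both ways.
So S is not a partial order.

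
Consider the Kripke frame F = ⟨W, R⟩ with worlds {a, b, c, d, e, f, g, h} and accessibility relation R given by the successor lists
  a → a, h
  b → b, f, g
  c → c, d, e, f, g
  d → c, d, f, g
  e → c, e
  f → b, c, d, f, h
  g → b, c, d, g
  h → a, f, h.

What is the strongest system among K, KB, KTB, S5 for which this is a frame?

Symmetric (axiom B): yes — every pair in R has its reverse in R.
Reflexive (axiom T): yes — every world is R-related to itself.
Euclidean (axiom 5): no — b R f and b R g, but not f R g.
So F validates K, KB, KTB; S5 would additionally require R to be Euclidean. The strongest is KTB.

KTB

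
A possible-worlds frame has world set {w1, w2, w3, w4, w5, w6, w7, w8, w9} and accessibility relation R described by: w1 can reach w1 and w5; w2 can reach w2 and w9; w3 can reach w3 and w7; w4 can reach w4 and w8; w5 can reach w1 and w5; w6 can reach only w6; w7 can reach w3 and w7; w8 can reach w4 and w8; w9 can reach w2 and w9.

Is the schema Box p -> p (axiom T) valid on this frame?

The schema T characterises exactly the reflexive frames.
Reflexive: yes — every world is R-related to itself.

Yes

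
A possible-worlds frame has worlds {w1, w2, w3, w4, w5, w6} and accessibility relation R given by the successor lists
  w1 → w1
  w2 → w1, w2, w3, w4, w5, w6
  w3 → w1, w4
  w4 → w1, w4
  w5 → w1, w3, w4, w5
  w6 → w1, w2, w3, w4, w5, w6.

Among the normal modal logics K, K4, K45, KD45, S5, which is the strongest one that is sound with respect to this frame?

Transitive (axiom 4): yes — every two-step R-path is closed by a direct edge.
Euclidean (axiom 5): no — w2 R w1 and w2 R w3, but not w1 R w3.
Serial (axiom D): yes — every world has a successor (e.g. w1 R w1).
Reflexive (axiom T): no — w3 is not related to itself.
So F validates K, K4; K45 would additionally require R to be Euclidean. The strongest is K4.

K4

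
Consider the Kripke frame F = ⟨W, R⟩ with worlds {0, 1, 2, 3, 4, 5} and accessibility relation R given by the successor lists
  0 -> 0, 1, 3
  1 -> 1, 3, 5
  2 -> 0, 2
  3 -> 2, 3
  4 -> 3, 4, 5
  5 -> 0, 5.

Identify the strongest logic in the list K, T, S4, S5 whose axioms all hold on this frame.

Reflexive (axiom T): yes — every world is R-related to itself.
Transitive (axiom 4): no — 0 R 1 and 1 R 5, but not 0 R 5.
Euclidean (axiom 5): no — 0 R 3 and 0 R 1, but not 3 R 1.
So F validates K, T; S4 would additionally require R to be transitive. The strongest is T.

T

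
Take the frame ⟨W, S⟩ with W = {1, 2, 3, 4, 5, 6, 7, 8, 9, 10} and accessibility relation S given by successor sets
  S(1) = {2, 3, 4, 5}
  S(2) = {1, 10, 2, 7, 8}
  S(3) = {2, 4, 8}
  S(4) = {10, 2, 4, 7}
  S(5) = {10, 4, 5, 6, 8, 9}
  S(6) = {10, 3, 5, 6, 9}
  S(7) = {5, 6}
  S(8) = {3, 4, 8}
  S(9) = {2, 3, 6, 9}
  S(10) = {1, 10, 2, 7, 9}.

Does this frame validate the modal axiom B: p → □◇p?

No

Axiom B corresponds to the accessibility relation being symmetric.
Symmetric: no — 1 S 3 but not 3 S 1.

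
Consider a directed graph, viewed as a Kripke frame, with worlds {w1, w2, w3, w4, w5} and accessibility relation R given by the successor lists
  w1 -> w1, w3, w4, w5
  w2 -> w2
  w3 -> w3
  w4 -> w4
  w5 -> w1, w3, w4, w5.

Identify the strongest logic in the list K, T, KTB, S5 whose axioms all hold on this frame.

T

Reflexive (axiom T): yes — every world is R-related to itself.
Symmetric (axiom B): no — w1 R w3 but not w3 R w1.
Euclidean (axiom 5): no — w1 R w3 and w1 R w4, but not w3 R w4.
So F validates K, T; KTB would additionally require R to be symmetric. The strongest is T.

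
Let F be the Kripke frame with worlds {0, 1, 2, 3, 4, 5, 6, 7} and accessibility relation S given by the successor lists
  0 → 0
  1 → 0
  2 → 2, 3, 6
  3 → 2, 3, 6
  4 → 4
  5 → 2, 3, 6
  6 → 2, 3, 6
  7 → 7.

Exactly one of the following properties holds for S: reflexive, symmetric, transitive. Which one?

Reflexive: no — 1 is not related to itself.
Symmetric: no — 1 S 0 but not 0 S 1.
Transitive: yes — every two-step S-path is closed by a direct edge.
Only transitive holds.

transitive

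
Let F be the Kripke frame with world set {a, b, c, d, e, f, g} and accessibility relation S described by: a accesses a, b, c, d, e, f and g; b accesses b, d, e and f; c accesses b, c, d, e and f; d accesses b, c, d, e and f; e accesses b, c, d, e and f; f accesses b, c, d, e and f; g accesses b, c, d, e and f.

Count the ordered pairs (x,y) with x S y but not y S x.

12

Enumerating: (a,b), (a,c), (a,d), (a,e), (a,f), (a,g), (c,b), (g,b), (g,c), (g,d), (g,e), (g,f).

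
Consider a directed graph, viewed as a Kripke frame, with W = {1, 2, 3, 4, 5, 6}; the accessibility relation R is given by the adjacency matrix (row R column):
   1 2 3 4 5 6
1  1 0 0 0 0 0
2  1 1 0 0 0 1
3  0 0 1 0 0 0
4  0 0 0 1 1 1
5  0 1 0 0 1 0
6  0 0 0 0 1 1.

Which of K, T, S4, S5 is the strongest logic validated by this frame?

T

Reflexive (axiom T): yes — every world is R-related to itself.
Transitive (axiom 4): no — 2 R 6 and 6 R 5, but not 2 R 5.
Euclidean (axiom 5): no — 2 R 1 and 2 R 6, but not 1 R 6.
So F validates K, T; S4 would additionally require R to be transitive. The strongest is T.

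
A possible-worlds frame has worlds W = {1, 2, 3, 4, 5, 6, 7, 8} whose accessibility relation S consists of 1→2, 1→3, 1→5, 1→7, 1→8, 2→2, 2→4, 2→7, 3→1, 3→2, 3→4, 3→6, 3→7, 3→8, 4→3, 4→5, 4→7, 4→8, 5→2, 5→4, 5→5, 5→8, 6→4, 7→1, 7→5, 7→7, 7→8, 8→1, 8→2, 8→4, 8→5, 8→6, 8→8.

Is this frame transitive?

No

Transitive: no — 1 S 2 and 2 S 4, but not 1 S 4.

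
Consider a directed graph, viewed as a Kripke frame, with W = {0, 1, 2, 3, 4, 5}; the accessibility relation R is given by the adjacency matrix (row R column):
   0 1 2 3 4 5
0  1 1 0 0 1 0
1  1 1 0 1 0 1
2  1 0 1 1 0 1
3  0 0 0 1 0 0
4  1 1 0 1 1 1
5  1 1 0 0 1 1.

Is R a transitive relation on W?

No

Transitive: no — 0 R 1 and 1 R 3, but not 0 R 3.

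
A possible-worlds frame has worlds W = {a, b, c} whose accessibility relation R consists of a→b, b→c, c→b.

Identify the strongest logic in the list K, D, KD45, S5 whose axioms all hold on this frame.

Serial (axiom D): yes — every world has a successor (e.g. a R b).
Euclidean (axiom 5): no — a R b and a R b, but not b R b.
Transitive (axiom 4): no — a R b and b R c, but not a R c.
Reflexive (axiom T): no — a is not related to itself.
So F validates K, D; KD45 would additionally require R to be Euclidean and transitive. The strongest is D.

D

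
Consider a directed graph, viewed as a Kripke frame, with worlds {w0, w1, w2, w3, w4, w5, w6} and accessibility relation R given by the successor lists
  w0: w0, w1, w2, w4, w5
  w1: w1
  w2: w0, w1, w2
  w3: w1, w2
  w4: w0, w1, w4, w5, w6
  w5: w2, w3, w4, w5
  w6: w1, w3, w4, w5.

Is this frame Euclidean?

No

Euclidean: no — w0 R w1 and w0 R w2, but not w1 R w2.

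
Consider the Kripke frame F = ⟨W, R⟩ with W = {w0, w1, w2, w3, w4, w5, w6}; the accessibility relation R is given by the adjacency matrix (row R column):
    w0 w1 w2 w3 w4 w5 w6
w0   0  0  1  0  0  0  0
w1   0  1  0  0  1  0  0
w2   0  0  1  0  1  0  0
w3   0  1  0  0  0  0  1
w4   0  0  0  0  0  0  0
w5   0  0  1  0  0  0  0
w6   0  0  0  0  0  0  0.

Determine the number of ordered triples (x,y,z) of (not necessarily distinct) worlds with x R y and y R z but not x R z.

3

Enumerating: (w0,w2,w4), (w3,w1,w4), (w5,w2,w4).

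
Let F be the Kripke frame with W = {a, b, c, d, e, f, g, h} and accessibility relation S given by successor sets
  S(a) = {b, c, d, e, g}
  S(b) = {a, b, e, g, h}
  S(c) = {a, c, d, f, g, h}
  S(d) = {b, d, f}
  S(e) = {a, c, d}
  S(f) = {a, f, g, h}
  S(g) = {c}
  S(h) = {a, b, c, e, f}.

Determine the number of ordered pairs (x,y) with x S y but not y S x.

14

Enumerating: (a,d), (a,g), (b,e), (b,g), (c,d), (c,f), (d,b), (d,f), (e,c), (e,d), (f,a), (f,g), (h,a), (h,e).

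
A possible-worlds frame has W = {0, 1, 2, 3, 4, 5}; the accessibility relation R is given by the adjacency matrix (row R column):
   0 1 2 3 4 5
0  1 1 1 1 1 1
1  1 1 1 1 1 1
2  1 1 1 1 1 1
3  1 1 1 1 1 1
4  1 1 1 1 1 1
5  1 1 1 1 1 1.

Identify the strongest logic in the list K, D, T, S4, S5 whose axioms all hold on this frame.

S5

Serial (axiom D): yes — every world has a successor (e.g. 0 R 0).
Reflexive (axiom T): yes — every world is R-related to itself.
Transitive (axiom 4): yes — every two-step R-path is closed by a direct edge.
Euclidean (axiom 5): yes — any two successors of a common world are R-related.
So F validates K, D, T, S4, S5. The strongest is S5.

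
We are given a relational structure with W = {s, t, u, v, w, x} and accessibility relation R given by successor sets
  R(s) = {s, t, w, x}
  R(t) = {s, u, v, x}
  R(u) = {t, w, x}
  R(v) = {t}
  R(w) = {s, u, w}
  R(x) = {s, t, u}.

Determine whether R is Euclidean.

No

Euclidean: no — s R t and s R w, but not t R w.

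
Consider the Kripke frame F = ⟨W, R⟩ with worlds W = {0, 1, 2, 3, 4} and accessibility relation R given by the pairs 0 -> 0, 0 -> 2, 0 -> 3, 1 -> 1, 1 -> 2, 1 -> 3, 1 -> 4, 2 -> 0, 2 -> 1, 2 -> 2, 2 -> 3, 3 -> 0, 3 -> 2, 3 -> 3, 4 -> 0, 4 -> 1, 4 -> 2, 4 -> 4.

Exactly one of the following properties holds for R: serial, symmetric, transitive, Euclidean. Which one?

serial

Serial: yes — every world has a successor (e.g. 0 R 0).
Symmetric: no — 1 R 3 but not 3 R 1.
Transitive: no — 0 R 2 and 2 R 1, but not 0 R 1.
Euclidean: no — 1 R 2 and 1 R 4, but not 2 R 4.
Only serial holds.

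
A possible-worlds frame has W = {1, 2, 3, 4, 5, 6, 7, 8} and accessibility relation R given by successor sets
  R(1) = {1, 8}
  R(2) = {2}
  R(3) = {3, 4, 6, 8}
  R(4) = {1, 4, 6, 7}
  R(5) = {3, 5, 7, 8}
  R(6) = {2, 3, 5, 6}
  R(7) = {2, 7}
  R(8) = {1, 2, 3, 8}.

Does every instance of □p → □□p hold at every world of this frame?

Axiom 4 corresponds to the accessibility relation being transitive.
Transitive: no — 1 R 8 and 8 R 2, but not 1 R 2.

No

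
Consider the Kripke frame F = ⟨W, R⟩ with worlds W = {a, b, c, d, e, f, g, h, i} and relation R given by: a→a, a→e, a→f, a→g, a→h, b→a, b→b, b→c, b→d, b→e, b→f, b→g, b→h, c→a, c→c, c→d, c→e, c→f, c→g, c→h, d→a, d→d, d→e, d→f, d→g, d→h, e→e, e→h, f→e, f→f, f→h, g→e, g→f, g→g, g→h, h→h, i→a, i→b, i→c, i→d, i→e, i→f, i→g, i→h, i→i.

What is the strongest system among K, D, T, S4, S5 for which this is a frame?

Serial (axiom D): yes — every world has a successor (e.g. a R a).
Reflexive (axiom T): yes — every world is R-related to itself.
Transitive (axiom 4): yes — every two-step R-path is closed by a direct edge.
Euclidean (axiom 5): no — a R e and a R f, but not e R f.
So F validates K, D, T, S4; S5 would additionally require R to be Euclidean. The strongest is S4.

S4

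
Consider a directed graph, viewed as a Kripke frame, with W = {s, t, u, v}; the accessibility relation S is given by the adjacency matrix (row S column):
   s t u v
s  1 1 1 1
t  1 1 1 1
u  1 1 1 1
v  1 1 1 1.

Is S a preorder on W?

Yes

Reflexive: yes — every world is S-related to itself.
Transitive: yes — every two-step S-path is closed by a direct edge.
So S is a preorder.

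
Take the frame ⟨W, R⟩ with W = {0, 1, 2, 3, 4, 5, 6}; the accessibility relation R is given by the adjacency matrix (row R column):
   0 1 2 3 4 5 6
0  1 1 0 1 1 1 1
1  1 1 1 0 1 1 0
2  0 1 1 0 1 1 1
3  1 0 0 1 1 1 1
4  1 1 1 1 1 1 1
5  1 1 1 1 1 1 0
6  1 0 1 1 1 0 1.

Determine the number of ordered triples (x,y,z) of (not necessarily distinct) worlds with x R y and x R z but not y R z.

Enumerating: (0,1,3), (0,1,6), (0,3,1), (0,5,6), (0,6,1), (0,6,5), (1,0,2), (1,2,0), (2,1,6), (2,5,6), (2,6,1), (2,6,5), … and 22 more.
Total: 34.

34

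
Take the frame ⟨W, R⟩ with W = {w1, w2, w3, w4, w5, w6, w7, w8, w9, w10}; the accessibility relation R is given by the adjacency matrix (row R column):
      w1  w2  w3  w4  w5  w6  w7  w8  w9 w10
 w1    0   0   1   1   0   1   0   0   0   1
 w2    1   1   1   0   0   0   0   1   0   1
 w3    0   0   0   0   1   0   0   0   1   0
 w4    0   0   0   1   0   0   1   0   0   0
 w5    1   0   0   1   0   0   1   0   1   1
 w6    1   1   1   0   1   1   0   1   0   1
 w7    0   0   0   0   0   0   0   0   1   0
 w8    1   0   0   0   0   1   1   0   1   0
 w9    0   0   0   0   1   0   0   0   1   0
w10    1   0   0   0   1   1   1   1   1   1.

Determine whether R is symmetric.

No

Symmetric: no — w1 R w3 but not w3 R w1.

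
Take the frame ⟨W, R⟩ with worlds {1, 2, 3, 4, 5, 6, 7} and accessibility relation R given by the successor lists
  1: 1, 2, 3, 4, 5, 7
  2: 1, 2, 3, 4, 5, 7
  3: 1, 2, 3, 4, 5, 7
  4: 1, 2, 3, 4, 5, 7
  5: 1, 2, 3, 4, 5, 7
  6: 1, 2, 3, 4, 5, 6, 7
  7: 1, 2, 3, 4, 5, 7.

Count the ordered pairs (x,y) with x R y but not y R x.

6

Enumerating: (6,1), (6,2), (6,3), (6,4), (6,5), (6,7).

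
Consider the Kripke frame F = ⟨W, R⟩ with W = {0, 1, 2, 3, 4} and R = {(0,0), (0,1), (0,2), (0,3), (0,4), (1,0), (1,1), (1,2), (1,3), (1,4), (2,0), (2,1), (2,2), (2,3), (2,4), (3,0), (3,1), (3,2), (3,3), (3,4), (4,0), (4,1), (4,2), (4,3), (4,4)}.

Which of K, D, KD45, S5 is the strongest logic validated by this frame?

Serial (axiom D): yes — every world has a successor (e.g. 0 R 0).
Euclidean (axiom 5): yes — any two successors of a common world are R-related.
Transitive (axiom 4): yes — every two-step R-path is closed by a direct edge.
Reflexive (axiom T): yes — every world is R-related to itself.
So F validates K, D, KD45, S5. The strongest is S5.

S5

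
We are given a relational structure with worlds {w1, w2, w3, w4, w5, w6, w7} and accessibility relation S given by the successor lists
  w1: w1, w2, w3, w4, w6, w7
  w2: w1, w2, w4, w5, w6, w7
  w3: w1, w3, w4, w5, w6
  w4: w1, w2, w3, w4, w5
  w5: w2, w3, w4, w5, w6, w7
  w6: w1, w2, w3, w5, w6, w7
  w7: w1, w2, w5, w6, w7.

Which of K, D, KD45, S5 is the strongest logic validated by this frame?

Serial (axiom D): yes — every world has a successor (e.g. w1 S w1).
Euclidean (axiom 5): no — w1 S w2 and w1 S w3, but not w2 S w3.
Transitive (axiom 4): no — w1 S w2 and w2 S w5, but not w1 S w5.
Reflexive (axiom T): yes — every world is S-related to itself.
So F validates K, D; KD45 would additionally require S to be Euclidean and transitive. The strongest is D.

D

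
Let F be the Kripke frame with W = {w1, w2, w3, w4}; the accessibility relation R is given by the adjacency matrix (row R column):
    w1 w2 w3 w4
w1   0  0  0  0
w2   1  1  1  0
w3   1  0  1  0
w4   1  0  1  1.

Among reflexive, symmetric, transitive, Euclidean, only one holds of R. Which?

Reflexive: no — w1 is not related to itself.
Symmetric: no — w2 R w1 but not w1 R w2.
Transitive: yes — every two-step R-path is closed by a direct edge.
Euclidean: no — w2 R w1 and w2 R w3, but not w1 R w3.
Only transitive holds.

transitive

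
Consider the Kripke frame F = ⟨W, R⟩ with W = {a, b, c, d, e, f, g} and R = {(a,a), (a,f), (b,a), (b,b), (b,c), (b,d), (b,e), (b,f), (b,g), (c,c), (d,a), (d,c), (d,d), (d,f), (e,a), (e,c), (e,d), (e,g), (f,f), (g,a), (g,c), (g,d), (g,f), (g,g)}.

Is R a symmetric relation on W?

Symmetric: no — a R f but not f R a.

No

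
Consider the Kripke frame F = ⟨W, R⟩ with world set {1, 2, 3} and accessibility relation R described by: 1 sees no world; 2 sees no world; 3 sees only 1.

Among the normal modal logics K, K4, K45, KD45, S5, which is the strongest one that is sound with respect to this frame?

Transitive (axiom 4): yes — every two-step R-path is closed by a direct edge.
Euclidean (axiom 5): no — 3 R 1 and 3 R 1, but not 1 R 1.
Serial (axiom D): no — 1 has no R-successor.
Reflexive (axiom T): no — 1 is not related to itself.
So F validates K, K4; K45 would additionally require R to be Euclidean. The strongest is K4.

K4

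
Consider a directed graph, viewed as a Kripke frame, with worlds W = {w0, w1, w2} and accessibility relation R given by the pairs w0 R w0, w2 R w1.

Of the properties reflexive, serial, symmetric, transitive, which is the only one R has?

Reflexive: no — w1 is not related to itself.
Serial: no — w1 has no R-successor.
Symmetric: no — w2 R w1 but not w1 R w2.
Transitive: yes — every two-step R-path is closed by a direct edge.
Only transitive holds.

transitive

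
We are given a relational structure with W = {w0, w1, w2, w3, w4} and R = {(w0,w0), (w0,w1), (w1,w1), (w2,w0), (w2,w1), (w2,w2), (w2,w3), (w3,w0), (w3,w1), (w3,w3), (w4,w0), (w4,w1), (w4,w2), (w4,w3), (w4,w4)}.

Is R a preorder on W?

Reflexive: yes — every world is R-related to itself.
Transitive: yes — every two-step R-path is closed by a direct edge.
So R is a preorder.

Yes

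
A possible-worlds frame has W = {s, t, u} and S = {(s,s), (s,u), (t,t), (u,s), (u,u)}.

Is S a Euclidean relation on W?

Yes

Euclidean: yes — any two successors of a common world are S-related.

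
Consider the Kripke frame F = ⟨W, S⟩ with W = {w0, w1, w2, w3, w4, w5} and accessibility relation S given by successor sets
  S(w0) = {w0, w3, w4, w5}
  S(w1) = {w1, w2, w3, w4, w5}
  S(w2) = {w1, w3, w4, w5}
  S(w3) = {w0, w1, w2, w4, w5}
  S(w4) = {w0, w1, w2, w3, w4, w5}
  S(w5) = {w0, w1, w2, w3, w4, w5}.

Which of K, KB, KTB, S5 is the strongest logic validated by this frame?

Symmetric (axiom B): yes — every pair in S has its reverse in S.
Reflexive (axiom T): no — w2 is not related to itself.
Euclidean (axiom 5): no — w3 S w0 and w3 S w1, but not w0 S w1.
So F validates K, KB; KTB would additionally require S to be reflexive. The strongest is KB.

KB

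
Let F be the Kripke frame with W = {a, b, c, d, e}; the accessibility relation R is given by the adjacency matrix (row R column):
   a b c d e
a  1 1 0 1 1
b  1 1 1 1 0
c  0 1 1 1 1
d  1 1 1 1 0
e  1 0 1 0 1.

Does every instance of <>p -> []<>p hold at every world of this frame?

Axiom 5 corresponds to the accessibility relation being Euclidean.
Euclidean: no — a R b and a R e, but not b R e.

No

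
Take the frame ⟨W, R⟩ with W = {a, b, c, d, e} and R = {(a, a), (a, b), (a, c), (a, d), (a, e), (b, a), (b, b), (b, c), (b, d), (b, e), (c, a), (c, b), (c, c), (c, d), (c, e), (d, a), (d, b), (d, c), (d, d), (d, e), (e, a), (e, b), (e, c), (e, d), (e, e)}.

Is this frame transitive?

Transitive: yes — every two-step R-path is closed by a direct edge.

Yes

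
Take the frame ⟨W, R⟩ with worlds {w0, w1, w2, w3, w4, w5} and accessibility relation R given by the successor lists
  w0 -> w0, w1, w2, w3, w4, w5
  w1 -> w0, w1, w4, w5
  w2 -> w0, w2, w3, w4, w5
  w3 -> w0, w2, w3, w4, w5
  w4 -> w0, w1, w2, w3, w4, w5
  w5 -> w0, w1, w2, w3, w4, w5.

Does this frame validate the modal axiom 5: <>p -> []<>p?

No

Axiom 5 corresponds to the accessibility relation being Euclidean.
Euclidean: no — w0 R w1 and w0 R w2, but not w1 R w2.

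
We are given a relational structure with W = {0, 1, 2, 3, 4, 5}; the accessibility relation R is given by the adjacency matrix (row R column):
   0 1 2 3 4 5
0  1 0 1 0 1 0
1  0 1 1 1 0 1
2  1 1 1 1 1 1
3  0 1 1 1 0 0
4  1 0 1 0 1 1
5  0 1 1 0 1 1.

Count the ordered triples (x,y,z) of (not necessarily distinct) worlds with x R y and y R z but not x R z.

18

Enumerating: (0,2,1), (0,2,3), (0,2,5), (0,4,5), (1,2,0), (1,2,4), (1,5,4), (3,1,5), (3,2,0), (3,2,4), (3,2,5), (4,2,1), (4,2,3), (4,5,1), (5,1,3), (5,2,0), (5,2,3), (5,4,0).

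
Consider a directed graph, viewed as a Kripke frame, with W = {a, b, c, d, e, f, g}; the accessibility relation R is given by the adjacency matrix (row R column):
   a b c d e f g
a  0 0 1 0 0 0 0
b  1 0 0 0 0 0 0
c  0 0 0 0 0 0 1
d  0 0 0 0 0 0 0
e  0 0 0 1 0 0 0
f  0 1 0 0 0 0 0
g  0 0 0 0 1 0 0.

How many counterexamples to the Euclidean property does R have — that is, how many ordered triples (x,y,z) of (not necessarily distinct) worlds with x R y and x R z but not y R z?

Enumerating: (a,c,c), (b,a,a), (c,g,g), (e,d,d), (f,b,b), (g,e,e).

6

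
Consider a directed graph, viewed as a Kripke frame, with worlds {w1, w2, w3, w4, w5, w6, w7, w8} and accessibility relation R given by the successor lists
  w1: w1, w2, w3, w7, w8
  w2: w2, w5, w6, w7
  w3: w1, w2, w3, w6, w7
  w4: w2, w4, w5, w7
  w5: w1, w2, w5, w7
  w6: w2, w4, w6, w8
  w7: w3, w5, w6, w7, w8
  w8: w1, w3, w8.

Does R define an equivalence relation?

Reflexive: yes — every world is R-related to itself.
Symmetric: no — w1 R w2 but not w2 R w1.
Transitive: no — w1 R w2 and w2 R w5, but not w1 R w5.
So R is not an equivalence relation.

No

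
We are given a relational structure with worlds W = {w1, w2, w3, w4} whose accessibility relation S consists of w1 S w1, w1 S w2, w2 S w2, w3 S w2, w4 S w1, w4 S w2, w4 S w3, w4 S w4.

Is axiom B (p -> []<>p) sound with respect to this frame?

By correspondence theory, B is valid on a frame iff S is symmetric.
Symmetric: no — w1 S w2 but not w2 S w1.

No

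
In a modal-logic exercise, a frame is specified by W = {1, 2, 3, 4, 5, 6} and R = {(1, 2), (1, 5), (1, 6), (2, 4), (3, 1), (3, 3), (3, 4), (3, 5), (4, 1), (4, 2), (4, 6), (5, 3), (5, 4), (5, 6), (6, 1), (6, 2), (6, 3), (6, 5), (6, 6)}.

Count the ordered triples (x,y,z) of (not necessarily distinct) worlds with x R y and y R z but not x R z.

27

Enumerating: (1,2,4), (1,5,3), (1,5,4), (1,6,1), (1,6,3), (2,4,1), (2,4,2), (2,4,6), (3,1,2), (3,1,6), (3,4,2), (3,4,6), … and 15 more.
Total: 27.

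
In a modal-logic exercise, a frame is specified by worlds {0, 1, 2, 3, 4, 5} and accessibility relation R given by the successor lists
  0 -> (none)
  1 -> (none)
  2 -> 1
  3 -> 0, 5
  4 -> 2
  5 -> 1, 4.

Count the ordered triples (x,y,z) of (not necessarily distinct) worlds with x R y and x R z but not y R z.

10

Enumerating: (2,1,1), (3,0,0), (3,0,5), (3,5,0), (3,5,5), (4,2,2), (5,1,1), (5,1,4), (5,4,1), (5,4,4).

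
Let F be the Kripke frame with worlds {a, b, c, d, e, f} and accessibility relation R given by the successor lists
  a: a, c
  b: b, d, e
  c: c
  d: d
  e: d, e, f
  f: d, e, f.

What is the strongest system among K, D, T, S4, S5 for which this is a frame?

T

Serial (axiom D): yes — every world has a successor (e.g. a R a).
Reflexive (axiom T): yes — every world is R-related to itself.
Transitive (axiom 4): no — b R e and e R f, but not b R f.
Euclidean (axiom 5): no — b R d and b R e, but not d R e.
So F validates K, D, T; S4 would additionally require R to be transitive. The strongest is T.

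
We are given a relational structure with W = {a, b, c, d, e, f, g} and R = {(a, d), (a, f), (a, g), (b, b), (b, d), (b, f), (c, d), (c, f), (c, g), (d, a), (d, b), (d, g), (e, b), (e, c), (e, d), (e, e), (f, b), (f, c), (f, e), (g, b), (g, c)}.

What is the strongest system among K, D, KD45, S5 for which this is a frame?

Serial (axiom D): yes — every world has a successor (e.g. a R d).
Euclidean (axiom 5): no — a R d and a R f, but not d R f.
Transitive (axiom 4): no — a R d and d R b, but not a R b.
Reflexive (axiom T): no — a is not related to itself.
So F validates K, D; KD45 would additionally require R to be Euclidean and transitive. The strongest is D.

D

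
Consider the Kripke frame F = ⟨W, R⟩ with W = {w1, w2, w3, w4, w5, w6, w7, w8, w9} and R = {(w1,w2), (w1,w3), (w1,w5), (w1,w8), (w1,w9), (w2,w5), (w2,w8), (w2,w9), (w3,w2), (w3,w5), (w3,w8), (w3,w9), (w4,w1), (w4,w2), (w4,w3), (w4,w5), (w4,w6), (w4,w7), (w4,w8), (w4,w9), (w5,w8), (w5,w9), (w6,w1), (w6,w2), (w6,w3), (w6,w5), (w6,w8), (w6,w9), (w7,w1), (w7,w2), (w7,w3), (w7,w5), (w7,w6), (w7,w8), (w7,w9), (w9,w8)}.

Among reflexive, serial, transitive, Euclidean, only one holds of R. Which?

transitive

Reflexive: no — w1 is not related to itself.
Serial: no — w8 has no R-successor.
Transitive: yes — every two-step R-path is closed by a direct edge.
Euclidean: no — w1 R w2 and w1 R w3, but not w2 R w3.
Only transitive holds.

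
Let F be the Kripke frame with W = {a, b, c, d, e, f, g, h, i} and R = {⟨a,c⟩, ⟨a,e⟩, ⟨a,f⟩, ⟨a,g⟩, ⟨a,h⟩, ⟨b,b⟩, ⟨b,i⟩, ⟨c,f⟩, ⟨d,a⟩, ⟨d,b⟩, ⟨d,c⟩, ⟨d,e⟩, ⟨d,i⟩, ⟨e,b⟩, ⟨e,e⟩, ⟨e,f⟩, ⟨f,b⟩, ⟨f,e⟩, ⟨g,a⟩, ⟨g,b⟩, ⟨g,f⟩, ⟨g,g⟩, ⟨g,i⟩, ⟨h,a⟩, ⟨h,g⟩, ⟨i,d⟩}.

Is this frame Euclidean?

No

Euclidean: no — a R c and a R e, but not c R e.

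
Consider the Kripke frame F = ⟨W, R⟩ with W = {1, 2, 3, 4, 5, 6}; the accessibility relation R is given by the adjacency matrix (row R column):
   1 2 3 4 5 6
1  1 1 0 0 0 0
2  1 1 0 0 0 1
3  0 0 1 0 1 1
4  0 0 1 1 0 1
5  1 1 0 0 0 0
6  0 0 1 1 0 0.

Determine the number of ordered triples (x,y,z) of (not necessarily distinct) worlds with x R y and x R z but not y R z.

Enumerating: (2,1,6), (2,6,1), (2,6,2), (2,6,6), (3,5,3), (3,5,5), (3,5,6), (3,6,5), (3,6,6), (4,3,4), (4,6,6), (6,3,4).

12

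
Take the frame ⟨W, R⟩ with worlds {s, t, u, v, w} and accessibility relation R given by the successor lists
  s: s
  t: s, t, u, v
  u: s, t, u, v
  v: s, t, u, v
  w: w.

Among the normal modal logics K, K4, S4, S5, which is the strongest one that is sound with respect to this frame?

S4

Transitive (axiom 4): yes — every two-step R-path is closed by a direct edge.
Reflexive (axiom T): yes — every world is R-related to itself.
Euclidean (axiom 5): no — t R s and t R u, but not s R u.
So F validates K, K4, S4; S5 would additionally require R to be Euclidean. The strongest is S4.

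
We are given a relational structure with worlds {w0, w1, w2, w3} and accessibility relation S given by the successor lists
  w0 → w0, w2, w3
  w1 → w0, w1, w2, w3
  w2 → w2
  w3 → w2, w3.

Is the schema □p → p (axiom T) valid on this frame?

Yes

By correspondence theory, T is valid on a frame iff S is reflexive.
Reflexive: yes — every world is S-related to itself.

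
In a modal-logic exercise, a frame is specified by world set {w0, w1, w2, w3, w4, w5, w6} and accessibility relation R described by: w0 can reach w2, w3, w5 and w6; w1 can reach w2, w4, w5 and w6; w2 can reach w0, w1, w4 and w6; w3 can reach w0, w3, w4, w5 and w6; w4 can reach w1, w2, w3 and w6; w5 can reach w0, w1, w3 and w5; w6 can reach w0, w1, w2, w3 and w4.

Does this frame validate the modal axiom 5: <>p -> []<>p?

No

By correspondence theory, 5 is valid on a frame iff R is Euclidean.
Euclidean: no — w0 R w2 and w0 R w3, but not w2 R w3.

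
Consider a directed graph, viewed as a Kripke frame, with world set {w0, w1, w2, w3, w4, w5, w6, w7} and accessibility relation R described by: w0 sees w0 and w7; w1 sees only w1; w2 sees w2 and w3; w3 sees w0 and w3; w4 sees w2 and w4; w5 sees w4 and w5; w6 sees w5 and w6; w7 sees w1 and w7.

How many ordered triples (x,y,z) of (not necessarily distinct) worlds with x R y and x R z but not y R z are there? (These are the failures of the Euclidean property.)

Enumerating: (w0,w7,w0), (w2,w3,w2), (w3,w0,w3), (w4,w2,w4), (w5,w4,w5), (w6,w5,w6), (w7,w1,w7).

7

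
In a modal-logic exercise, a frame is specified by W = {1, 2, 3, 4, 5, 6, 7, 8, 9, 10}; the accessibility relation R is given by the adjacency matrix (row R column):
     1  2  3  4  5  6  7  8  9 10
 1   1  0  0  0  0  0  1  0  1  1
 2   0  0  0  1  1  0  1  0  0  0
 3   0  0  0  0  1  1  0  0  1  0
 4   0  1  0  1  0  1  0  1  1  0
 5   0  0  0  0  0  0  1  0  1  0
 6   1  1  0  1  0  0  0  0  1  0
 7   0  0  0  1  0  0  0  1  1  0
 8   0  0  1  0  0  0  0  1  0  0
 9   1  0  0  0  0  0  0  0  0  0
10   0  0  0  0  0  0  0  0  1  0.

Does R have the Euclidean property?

Euclidean: no — 1 R 10 and 1 R 7, but not 10 R 7.

No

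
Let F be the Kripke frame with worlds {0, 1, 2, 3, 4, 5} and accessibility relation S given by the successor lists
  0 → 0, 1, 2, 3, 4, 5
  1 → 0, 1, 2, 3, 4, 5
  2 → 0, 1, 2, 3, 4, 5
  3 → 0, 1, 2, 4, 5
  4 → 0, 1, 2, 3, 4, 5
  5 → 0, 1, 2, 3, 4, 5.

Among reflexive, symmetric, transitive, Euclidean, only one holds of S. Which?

Reflexive: no — 3 is not related to itself.
Symmetric: yes — every pair in S has its reverse in S.
Transitive: no — 3 S 0 and 0 S 3, but not 3 S 3.
Euclidean: no — 0 S 3 and 0 S 3, but not 3 S 3.
Only symmetric holds.

symmetric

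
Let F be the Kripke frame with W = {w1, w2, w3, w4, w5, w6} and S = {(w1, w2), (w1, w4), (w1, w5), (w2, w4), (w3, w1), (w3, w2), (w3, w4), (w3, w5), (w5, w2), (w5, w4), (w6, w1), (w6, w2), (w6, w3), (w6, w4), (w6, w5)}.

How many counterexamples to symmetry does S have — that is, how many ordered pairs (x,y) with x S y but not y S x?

15

Enumerating: (w1,w2), (w1,w4), (w1,w5), (w2,w4), (w3,w1), (w3,w2), (w3,w4), (w3,w5), (w5,w2), (w5,w4), (w6,w1), (w6,w2), (w6,w3), (w6,w4), (w6,w5).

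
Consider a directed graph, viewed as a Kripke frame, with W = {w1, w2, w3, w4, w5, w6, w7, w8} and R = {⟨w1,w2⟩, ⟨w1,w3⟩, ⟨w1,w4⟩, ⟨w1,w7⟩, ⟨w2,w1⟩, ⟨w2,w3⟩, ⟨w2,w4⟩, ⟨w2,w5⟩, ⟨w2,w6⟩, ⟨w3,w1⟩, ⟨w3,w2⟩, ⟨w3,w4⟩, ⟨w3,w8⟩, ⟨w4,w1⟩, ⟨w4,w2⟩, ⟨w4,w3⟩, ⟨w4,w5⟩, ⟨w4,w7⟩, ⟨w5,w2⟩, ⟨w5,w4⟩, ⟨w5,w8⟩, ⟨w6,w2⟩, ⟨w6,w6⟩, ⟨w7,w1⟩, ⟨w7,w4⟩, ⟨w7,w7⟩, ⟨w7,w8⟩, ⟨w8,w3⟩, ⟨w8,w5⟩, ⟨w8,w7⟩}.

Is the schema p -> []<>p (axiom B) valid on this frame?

The schema B characterises exactly the symmetric frames.
Symmetric: yes — every pair in R has its reverse in R.

Yes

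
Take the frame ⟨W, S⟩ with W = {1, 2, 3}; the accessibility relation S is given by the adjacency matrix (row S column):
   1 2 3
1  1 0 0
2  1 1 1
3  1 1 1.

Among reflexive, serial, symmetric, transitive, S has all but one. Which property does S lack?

symmetric

Reflexive: yes — every world is S-related to itself.
Serial: yes — every world has a successor (e.g. 1 S 1).
Symmetric: no — 2 S 1 but not 1 S 2.
Transitive: yes — every two-step S-path is closed by a direct edge.
Only symmetric fails.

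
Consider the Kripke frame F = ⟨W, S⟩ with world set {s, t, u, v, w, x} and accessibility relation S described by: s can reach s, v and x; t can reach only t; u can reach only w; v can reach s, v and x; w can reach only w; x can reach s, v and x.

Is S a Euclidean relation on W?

Yes

Euclidean: yes — any two successors of a common world are S-related.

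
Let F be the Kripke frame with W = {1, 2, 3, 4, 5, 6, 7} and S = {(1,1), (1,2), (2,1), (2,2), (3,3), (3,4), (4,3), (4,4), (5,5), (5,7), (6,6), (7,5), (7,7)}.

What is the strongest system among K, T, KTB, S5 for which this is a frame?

Reflexive (axiom T): yes — every world is S-related to itself.
Symmetric (axiom B): yes — every pair in S has its reverse in S.
Euclidean (axiom 5): yes — any two successors of a common world are S-related.
So F validates K, T, KTB, S5. The strongest is S5.

S5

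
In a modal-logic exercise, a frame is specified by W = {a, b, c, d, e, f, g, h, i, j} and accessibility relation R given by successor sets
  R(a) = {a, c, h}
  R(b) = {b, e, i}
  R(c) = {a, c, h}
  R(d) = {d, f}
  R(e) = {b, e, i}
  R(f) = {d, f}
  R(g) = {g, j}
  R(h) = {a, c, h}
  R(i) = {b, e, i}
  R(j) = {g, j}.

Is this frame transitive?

Yes

Transitive: yes — every two-step R-path is closed by a direct edge.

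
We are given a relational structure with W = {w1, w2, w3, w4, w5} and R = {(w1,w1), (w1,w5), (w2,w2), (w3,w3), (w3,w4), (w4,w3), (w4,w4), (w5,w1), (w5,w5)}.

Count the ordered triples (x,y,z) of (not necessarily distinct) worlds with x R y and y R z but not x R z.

R is transitive; there are no such tuples.

0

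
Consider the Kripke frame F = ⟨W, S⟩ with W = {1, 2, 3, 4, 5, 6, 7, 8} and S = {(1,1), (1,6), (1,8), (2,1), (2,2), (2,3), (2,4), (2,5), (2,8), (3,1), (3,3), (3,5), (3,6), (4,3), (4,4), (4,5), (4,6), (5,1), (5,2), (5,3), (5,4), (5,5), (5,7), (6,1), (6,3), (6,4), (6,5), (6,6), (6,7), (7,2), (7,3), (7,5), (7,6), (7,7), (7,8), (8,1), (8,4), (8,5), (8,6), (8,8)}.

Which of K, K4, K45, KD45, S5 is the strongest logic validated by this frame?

K

Transitive (axiom 4): no — 1 S 6 and 6 S 3, but not 1 S 3.
Euclidean (axiom 5): no — 1 S 6 and 1 S 8, but not 6 S 8.
Serial (axiom D): yes — every world has a successor (e.g. 1 S 1).
Reflexive (axiom T): yes — every world is S-related to itself.
So F validates K; K4 would additionally require S to be transitive. The strongest is K.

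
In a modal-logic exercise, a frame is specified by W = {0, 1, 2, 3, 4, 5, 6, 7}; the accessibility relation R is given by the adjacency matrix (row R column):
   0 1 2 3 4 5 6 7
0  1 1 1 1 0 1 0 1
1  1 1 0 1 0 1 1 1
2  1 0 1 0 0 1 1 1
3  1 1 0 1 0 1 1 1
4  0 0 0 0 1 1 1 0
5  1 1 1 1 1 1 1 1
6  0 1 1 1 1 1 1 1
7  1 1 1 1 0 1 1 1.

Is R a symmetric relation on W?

Yes

Symmetric: yes — every pair in R has its reverse in R.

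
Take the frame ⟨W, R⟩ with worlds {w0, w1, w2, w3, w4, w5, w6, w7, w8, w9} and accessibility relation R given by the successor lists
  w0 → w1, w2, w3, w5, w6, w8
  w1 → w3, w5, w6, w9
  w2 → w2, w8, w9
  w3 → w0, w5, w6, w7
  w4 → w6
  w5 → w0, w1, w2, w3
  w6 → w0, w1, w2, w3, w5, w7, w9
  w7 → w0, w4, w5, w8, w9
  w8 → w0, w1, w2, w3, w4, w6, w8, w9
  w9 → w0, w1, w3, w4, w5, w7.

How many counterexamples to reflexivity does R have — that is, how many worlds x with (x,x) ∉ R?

8

Enumerating: w0, w1, w3, w4, w5, w6, w7, w9.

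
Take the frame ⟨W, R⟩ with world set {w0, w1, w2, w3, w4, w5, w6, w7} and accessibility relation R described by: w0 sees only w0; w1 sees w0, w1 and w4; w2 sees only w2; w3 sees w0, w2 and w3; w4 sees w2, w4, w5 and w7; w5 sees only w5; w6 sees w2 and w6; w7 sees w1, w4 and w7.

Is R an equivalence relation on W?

No

Reflexive: yes — every world is R-related to itself.
Symmetric: no — w1 R w0 but not w0 R w1.
Transitive: no — w1 R w4 and w4 R w2, but not w1 R w2.
So R is not an equivalence relation.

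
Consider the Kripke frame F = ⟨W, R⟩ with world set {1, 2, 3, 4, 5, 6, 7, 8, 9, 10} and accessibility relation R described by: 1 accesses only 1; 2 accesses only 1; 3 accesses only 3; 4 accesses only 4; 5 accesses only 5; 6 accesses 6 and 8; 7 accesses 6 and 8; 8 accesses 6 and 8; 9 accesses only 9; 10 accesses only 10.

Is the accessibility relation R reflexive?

Reflexive: no — 2 is not related to itself.

No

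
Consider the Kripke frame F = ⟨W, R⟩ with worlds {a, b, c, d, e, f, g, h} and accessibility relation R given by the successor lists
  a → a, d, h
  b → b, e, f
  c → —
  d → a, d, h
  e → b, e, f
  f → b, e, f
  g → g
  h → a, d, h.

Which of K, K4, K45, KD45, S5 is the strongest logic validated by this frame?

K45

Transitive (axiom 4): yes — every two-step R-path is closed by a direct edge.
Euclidean (axiom 5): yes — any two successors of a common world are R-related.
Serial (axiom D): no — c has no R-successor.
Reflexive (axiom T): no — c is not related to itself.
So F validates K, K4, K45; KD45 would additionally require R to be serial. The strongest is K45.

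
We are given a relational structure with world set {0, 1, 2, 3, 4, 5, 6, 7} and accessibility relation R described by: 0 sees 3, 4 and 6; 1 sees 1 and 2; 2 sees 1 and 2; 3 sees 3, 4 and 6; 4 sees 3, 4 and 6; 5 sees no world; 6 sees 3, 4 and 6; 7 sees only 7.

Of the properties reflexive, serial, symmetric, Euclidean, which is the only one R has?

Euclidean

Reflexive: no — 0 is not related to itself.
Serial: no — 5 has no R-successor.
Symmetric: no — 0 R 3 but not 3 R 0.
Euclidean: yes — any two successors of a common world are R-related.
Only Euclidean holds.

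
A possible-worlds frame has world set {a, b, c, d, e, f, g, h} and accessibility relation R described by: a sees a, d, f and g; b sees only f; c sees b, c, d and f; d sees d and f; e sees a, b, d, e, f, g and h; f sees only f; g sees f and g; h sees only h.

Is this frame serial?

Serial: yes — every world has a successor (e.g. a R a).

Yes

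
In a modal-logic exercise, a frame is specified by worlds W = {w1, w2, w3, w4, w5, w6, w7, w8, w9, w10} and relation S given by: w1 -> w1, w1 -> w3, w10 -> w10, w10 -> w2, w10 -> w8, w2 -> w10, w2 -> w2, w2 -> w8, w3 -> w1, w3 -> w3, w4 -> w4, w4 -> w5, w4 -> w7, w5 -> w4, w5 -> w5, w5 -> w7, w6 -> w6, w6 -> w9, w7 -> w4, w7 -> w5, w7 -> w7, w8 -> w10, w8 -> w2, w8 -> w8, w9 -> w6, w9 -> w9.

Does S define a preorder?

Yes

Reflexive: yes — every world is S-related to itself.
Transitive: yes — every two-step S-path is closed by a direct edge.
So S is a preorder.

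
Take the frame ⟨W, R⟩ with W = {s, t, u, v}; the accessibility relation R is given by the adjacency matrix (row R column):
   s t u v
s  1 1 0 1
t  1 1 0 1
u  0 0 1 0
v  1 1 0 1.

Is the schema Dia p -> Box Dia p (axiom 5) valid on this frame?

Yes

By correspondence theory, 5 is valid on a frame iff R is Euclidean.
Euclidean: yes — any two successors of a common world are R-related.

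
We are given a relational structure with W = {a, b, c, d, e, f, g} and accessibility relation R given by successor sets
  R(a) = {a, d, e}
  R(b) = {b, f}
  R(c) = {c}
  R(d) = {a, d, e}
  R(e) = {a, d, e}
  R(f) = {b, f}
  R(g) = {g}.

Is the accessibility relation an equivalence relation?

Reflexive: yes — every world is R-related to itself.
Symmetric: yes — every pair in R has its reverse in R.
Transitive: yes — every two-step R-path is closed by a direct edge.
So R is an equivalence relation.

Yes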